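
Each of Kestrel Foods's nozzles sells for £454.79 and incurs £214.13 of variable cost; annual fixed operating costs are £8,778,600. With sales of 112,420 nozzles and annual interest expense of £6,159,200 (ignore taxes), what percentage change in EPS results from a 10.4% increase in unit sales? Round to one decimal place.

+23.2%

Contribution at this volume is 112,420 × £240.66 = £27,054,997.20.
Operating income = contribution − fixed costs = £27,054,997.20 − £8,778,600 = £18,276,397.20.
Interest = £6,159,200.00, so EBIT − I = £12,117,197.20.
DCL = total CM / (EBIT − I) = £27,054,997.20 / £12,117,197.20 = 2.2328.
EPS therefore changes by 2.2328 × (+10.4%) = +23.2%.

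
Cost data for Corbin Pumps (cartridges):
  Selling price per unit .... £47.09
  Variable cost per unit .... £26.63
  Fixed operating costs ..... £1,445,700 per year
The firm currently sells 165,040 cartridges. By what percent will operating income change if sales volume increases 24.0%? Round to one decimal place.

Total contribution margin = 165,040 × £20.46 = £3,376,718.40.
EBIT = £3,376,718.40 − £1,445,700 = £1,931,018.40.
DOL = contribution ÷ EBIT = £3,376,718.40 ÷ £1,931,018.40 = 1.7487.
Operating income changes by 1.7487 × +24.0% = +42.0%.

+42.0%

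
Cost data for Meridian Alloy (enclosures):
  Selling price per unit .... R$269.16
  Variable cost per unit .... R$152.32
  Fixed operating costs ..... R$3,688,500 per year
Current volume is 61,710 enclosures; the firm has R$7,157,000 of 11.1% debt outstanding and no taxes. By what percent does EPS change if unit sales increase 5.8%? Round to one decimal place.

Total contribution margin = 61,710 × R$116.84 = R$7,210,196.40.
Operating income = contribution − fixed costs = R$7,210,196.40 − R$3,688,500 = R$3,521,696.40.
Interest = R$794,427.00, so EBIT − I = R$2,727,269.40.
Degree of combined leverage = contribution ÷ (EBIT − I) = R$7,210,196.40 ÷ R$2,727,269.40 = 2.6437.
%ΔEPS = DCL × %ΔSales = 2.6437 × +5.8% = +15.3%.

+15.3%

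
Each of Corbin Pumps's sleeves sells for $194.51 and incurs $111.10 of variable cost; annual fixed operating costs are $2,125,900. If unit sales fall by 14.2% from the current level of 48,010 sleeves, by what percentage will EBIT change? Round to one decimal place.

-30.3%

At 48,010 units, contribution = 48,010 × $83.41 = $4,004,514.10.
Operating income = contribution − fixed costs = $4,004,514.10 − $2,125,900 = $1,878,614.10.
Degree of operating leverage = $4,004,514.10 / $1,878,614.10 = 2.1316.
%ΔEBIT = DOL × %ΔSales = 2.1316 × -14.2% = -30.3%.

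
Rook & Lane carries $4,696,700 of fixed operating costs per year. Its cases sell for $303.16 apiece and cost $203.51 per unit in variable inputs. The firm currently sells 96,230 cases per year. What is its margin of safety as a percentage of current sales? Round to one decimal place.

Contribution margin per unit = $303.16 − $203.51 = $99.65. Break-even units = $4,696,700 ÷ $99.65 = 47,131.96; break-even revenue = 47,131.96 × $303.16 = $14,288,525.56.
Current sales = 96,230 × $303.16 = $29,173,086.80.
Margin of safety = ($29,173,086.80 − $14,288,525.56) ÷ $29,173,086.80 = 51.0%.

51.0%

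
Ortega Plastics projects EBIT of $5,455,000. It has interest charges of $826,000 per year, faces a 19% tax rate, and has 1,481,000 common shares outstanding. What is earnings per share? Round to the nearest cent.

Pre-tax income = $5,455,000 − $826,000.00 = $4,629,000.00.
Net income = $4,629,000.00 × (1 − 0.19) = $3,749,490.00.
Per share: $3,749,490.00 / 1,481,000 shares = $2.53.

$2.53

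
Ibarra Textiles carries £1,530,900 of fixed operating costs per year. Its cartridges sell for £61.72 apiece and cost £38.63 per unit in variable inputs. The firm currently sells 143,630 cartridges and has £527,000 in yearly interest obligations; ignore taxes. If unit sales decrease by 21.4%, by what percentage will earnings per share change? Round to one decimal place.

-56.4%

Total contribution margin = 143,630 × £23.09 = £3,316,416.70.
Operating income = contribution − fixed costs = £3,316,416.70 − £1,530,900 = £1,785,516.70.
Interest = £527,000.00, so EBIT − I = £1,258,516.70.
Degree of combined leverage = contribution ÷ (EBIT − I) = £3,316,416.70 ÷ £1,258,516.70 = 2.6352.
%ΔEPS = DCL × %ΔSales = 2.6352 × -21.4% = -56.4%.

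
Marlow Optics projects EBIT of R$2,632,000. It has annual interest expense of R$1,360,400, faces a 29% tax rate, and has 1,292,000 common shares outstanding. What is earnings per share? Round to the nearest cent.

R$0.70

Pre-tax income = R$2,632,000 − R$1,360,400.00 = R$1,271,600.00.
After tax at 29%: net income = R$1,271,600.00 × 0.71 = R$902,836.00.
EPS = R$902,836.00 ÷ 1,292,000 = R$0.70.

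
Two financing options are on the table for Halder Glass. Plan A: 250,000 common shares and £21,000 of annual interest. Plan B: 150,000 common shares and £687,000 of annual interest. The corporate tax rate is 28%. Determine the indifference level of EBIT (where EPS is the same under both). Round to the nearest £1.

At indifference, (EBIT − 21,000)(1 − t)/250,000 = (EBIT − 687,000)(1 − t)/150,000.
Cancelling (1 − t) and cross-multiplying: 150,000·(EBIT − 21,000) = 250,000·(EBIT − 687,000).
EBIT × (250,000 − 150,000) = 687,000 × 250,000 − 21,000 × 150,000 = 168,600,000,000, so EBIT = 168,600,000,000 ÷ 100,000 = 1,686,000.00.

£1,686,000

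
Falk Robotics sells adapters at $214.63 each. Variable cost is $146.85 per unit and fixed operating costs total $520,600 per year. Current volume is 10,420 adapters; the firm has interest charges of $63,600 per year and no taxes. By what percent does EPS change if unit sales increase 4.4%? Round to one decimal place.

+25.5%

At 10,420 units, contribution = 10,420 × $67.78 = $706,267.60.
EBIT = $706,267.60 − $520,600 = $185,667.60.
Interest = $63,600.00, so EBIT − I = $122,067.60.
Degree of combined leverage = contribution ÷ (EBIT − I) = $706,267.60 ÷ $122,067.60 = 5.7859.
%ΔEPS = DCL × %ΔSales = 5.7859 × +4.4% = +25.5%.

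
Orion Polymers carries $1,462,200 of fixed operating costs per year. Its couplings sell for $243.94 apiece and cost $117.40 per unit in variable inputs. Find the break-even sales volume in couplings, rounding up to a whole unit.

11,556 couplings

Contribution margin per unit = $243.94 − $117.40 = $126.54.
Break-even Q = $1,462,200 / $126.54 = 11,555.24 → 11,556 couplings.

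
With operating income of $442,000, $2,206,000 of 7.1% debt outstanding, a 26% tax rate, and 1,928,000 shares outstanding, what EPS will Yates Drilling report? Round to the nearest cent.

Interest = $156,626.00, so EBT = $442,000 − $156,626.00 = $285,374.00.
After tax at 26%: net income = $285,374.00 × 0.74 = $211,176.76.
EPS = $211,176.76 ÷ 1,928,000 = $0.11.

$0.11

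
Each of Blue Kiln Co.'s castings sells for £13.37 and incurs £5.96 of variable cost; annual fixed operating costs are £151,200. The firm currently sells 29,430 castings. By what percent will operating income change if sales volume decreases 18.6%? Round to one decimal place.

-60.7%

Total contribution margin = 29,430 × £7.41 = £218,076.30.
Subtracting fixed costs: EBIT = £218,076.30 − £151,200 = £66,876.30.
DOL = contribution ÷ EBIT = £218,076.30 ÷ £66,876.30 = 3.2609.
So EBIT moves 3.2609 × (-18.6%) = -60.7%.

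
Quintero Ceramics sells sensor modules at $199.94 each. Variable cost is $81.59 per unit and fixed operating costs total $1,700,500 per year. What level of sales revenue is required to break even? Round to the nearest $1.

CM per unit = $199.94 − $81.59 = $118.35; CM ratio = $118.35 / $199.94 = 0.5919.
Break-even revenue = fixed costs × price ÷ CM = $1,700,500 × $199.94 ÷ $118.35 = $2,872,818.

$2,872,818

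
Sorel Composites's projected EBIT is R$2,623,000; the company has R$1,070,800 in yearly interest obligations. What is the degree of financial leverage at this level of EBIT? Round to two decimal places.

1.69

Annual interest charges come to R$1,070,800.00.
DFL = EBIT ÷ (EBIT − I) = R$2,623,000 ÷ (R$2,623,000 − R$1,070,800.00) = R$2,623,000 ÷ R$1,552,200.00 = 1.6899.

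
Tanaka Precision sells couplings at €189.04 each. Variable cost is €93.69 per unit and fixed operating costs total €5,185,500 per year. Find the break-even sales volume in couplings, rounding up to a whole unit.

Contribution margin per unit = €189.04 − €93.69 = €95.35.
Units to break even: €5,185,500 ÷ €95.35 = 54,383.85, rounded up to 54,384.

54,384 couplings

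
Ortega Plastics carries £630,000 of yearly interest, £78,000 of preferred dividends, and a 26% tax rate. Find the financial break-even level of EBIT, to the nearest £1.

Grossing the preferred dividend up to pre-tax terms: £78,000 / (1 − 0.26) = £105,405.41.
Financial break-even EBIT = interest + D_p ÷ (1 − t) = £630,000 + £105,405.41 = £735,405.41.

£735,405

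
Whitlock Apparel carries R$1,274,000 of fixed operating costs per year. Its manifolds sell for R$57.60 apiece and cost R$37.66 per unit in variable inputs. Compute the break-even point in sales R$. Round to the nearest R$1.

CM per unit = R$57.60 − R$37.66 = R$19.94; CM ratio = R$19.94 / R$57.60 = 0.3462.
Break-even revenue = fixed costs × price ÷ CM = R$1,274,000 × R$57.60 ÷ R$19.94 = R$3,680,160.

R$3,680,160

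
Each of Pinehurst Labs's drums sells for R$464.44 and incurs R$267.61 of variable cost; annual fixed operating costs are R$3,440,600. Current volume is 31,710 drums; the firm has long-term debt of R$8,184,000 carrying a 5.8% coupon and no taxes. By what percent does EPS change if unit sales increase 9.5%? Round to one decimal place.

+25.5%

Contribution at this volume is 31,710 × R$196.83 = R$6,241,479.30.
Operating income = contribution − fixed costs = R$6,241,479.30 − R$3,440,600 = R$2,800,879.30.
Interest = R$474,672.00, so EBIT − I = R$2,326,207.30.
Degree of combined leverage = contribution ÷ (EBIT − I) = R$6,241,479.30 ÷ R$2,326,207.30 = 2.6831.
%ΔEPS = DCL × %ΔSales = 2.6831 × +9.5% = +25.5%.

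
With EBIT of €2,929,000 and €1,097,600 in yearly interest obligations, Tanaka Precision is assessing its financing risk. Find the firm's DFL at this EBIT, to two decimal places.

1.60

Interest = €1,097,600.00.
Degree of financial leverage = EBIT / (EBIT − interest) = €2,929,000 / €1,831,400.00 = 1.5993.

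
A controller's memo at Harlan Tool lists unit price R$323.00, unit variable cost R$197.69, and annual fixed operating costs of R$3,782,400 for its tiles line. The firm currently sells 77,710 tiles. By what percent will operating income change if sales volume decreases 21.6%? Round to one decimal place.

Contribution at this volume is 77,710 × R$125.31 = R$9,737,840.10.
Subtracting fixed costs: EBIT = R$9,737,840.10 − R$3,782,400 = R$5,955,440.10.
DOL = contribution ÷ EBIT = R$9,737,840.10 ÷ R$5,955,440.10 = 1.6351.
So EBIT moves 1.6351 × (-21.6%) = -35.3%.

-35.3%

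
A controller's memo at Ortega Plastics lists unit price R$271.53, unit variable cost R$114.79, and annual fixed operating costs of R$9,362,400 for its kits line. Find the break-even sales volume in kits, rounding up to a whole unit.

59,733 kits

Each unit contributes R$271.53 − R$114.79 = R$156.74.
Break-even Q = R$9,362,400 / R$156.74 = 59,732.04 → 59,733 kits.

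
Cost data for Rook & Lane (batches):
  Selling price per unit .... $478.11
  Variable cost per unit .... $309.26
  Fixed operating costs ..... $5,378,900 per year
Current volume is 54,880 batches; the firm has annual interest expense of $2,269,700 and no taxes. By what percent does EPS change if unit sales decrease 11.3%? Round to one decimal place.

-64.7%

Contribution at this volume is 54,880 × $168.85 = $9,266,488.00.
EBIT = $9,266,488.00 − $5,378,900 = $3,887,588.00.
After interest of $2,269,700.00, pre-tax earnings = $1,617,888.00.
DCL = total CM / (EBIT − I) = $9,266,488.00 / $1,617,888.00 = 5.7275.
%ΔEPS = DCL × %ΔSales = 5.7275 × -11.3% = -64.7%.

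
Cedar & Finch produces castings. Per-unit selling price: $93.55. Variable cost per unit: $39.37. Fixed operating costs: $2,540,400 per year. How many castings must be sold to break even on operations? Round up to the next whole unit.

46,889 castings

Contribution margin per unit = $93.55 − $39.37 = $54.18.
Break-even Q = $2,540,400 / $54.18 = 46,888.15 → 46,889 castings.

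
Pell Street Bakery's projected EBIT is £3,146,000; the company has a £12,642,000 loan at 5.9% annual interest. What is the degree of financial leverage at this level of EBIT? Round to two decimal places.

1.31

Interest = £745,878.00.
DFL = EBIT ÷ (EBIT − I) = £3,146,000 ÷ (£3,146,000 − £745,878.00) = £3,146,000 ÷ £2,400,122.00 = 1.3108.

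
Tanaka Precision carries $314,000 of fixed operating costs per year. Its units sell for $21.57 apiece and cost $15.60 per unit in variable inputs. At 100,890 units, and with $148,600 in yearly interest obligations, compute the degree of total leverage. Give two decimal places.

4.31

Total contribution margin = 100,890 × $5.97 = $602,313.30.
Operating income = contribution − fixed costs = $602,313.30 − $314,000 = $288,313.30. Interest = $148,600.00, so EBIT − I = $139,713.30.
DCL = contribution ÷ (EBIT − I) = $602,313.30 ÷ $139,713.30 = 4.3111.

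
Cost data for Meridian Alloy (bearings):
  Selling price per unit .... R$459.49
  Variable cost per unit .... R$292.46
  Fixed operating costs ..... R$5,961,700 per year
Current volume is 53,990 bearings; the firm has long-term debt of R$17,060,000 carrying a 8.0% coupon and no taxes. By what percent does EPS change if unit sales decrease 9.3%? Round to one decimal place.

-49.6%

Total contribution margin = 53,990 × R$167.03 = R$9,017,949.70.
Operating income = contribution − fixed costs = R$9,017,949.70 − R$5,961,700 = R$3,056,249.70.
After interest of R$1,364,800.00, pre-tax earnings = R$1,691,449.70.
Degree of combined leverage = contribution ÷ (EBIT − I) = R$9,017,949.70 ÷ R$1,691,449.70 = 5.3315.
%ΔEPS = DCL × %ΔSales = 5.3315 × -9.3% = -49.6%.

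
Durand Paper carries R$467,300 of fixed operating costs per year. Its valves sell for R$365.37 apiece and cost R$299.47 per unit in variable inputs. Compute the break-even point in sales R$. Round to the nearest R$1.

R$2,590,856

CM per unit = R$365.37 − R$299.47 = R$65.90; CM ratio = R$65.90 / R$365.37 = 0.1804.
Break-even revenue = fixed costs × price ÷ CM = R$467,300 × R$365.37 ÷ R$65.90 = R$2,590,856.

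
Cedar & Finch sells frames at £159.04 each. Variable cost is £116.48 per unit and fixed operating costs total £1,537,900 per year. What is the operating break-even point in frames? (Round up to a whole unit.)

Unit CM = price − variable cost = £159.04 − £116.48 = £42.56.
Units to break even: £1,537,900 ÷ £42.56 = 36,134.87, rounded up to 36,135.

36,135 frames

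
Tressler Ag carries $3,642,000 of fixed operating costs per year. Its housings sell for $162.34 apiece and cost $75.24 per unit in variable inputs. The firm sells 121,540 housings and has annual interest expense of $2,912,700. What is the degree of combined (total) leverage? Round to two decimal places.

2.63

Total contribution margin = 121,540 × $87.10 = $10,586,134.00.
Operating income = contribution − fixed costs = $10,586,134.00 − $3,642,000 = $6,944,134.00. Interest = $2,912,700.00, so EBIT − I = $4,031,434.00.
Degree of total leverage = total CM / (EBIT − interest) = $10,586,134.00 / $4,031,434.00 = 2.6259.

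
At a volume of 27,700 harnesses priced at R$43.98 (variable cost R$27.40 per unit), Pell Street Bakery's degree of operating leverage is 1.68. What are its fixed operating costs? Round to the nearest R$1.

Contribution at this volume is 27,700 × R$16.58 = R$459,266.00.
Since DOL = CM ÷ EBIT, EBIT = R$459,266.00 ÷ 1.68 = R$273,372.62.
Fixed costs = CM − EBIT = R$459,266.00 − R$273,372.62 = R$185,893.

R$185,893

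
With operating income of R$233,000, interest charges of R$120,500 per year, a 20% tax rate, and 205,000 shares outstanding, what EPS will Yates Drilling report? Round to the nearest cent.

Pre-tax income = R$233,000 − R$120,500.00 = R$112,500.00.
After tax at 20%: net income = R$112,500.00 × 0.80 = R$90,000.00.
Per share: R$90,000.00 / 205,000 shares = R$0.44.

R$0.44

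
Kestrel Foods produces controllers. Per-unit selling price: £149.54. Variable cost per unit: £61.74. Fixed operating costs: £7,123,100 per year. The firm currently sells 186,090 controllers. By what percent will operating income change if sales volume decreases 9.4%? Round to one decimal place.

-16.7%

Contribution at this volume is 186,090 × £87.80 = £16,338,702.00.
EBIT = £16,338,702.00 − £7,123,100 = £9,215,602.00.
Degree of operating leverage = £16,338,702.00 / £9,215,602.00 = 1.7729.
Operating income changes by 1.7729 × -9.4% = -16.7%.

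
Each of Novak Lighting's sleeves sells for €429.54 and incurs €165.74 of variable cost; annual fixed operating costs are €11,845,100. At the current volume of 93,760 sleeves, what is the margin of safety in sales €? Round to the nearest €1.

Each unit contributes €429.54 − €165.74 = €263.80. Break-even units = €11,845,100 ÷ €263.80 = 44,901.82; break-even revenue = 44,901.82 × €429.54 = €19,287,127.57.
Current sales = 93,760 × €429.54 = €40,273,670.40.
Margin of safety = €40,273,670.40 − €19,287,127.57 = €20,986,543.

€20,986,543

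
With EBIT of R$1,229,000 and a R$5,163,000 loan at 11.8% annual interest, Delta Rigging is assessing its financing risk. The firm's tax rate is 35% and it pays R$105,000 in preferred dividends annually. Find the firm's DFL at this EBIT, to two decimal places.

2.68

Annual interest charges come to R$609,234.00.
Pre-tax preferred-dividend burden = R$105,000 ÷ (1 − 0.35) = R$161,538.46.
DFL = EBIT ÷ [EBIT − I − D_p/(1−t)] = R$1,229,000 ÷ [R$1,229,000 − R$609,234.00 − R$161,538.46] = R$1,229,000 ÷ R$458,227.54 = 2.6821.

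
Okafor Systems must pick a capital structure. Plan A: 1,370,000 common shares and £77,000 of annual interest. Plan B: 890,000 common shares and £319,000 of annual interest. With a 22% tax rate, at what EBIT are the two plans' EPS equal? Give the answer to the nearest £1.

At indifference, (EBIT − 77,000)(1 − t)/1,370,000 = (EBIT − 319,000)(1 − t)/890,000.
Cancelling (1 − t) and cross-multiplying: 890,000·(EBIT − 77,000) = 1,370,000·(EBIT − 319,000).
Solving, EBIT = (319,000·1,370,000 − 77,000·890,000) / (1,370,000 − 890,000) = 368,500,000,000 / 480,000 = 767,708.33.

£767,708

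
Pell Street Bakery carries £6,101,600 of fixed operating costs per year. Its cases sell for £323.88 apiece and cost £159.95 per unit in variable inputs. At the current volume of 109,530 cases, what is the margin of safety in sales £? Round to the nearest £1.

£23,419,515

Contribution margin per unit = £323.88 − £159.95 = £163.93. Break-even units = £6,101,600 ÷ £163.93 = 37,220.76; break-even revenue = 37,220.76 × £323.88 = £12,055,061.36.
Actual sales revenue = 109,530 × £323.88 = £35,474,576.40.
Margin of safety = £35,474,576.40 − £12,055,061.36 = £23,419,515.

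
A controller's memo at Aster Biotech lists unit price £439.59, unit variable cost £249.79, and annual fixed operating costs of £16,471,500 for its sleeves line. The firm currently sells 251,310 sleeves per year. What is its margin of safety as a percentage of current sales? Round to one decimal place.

65.5%

Each unit contributes £439.59 − £249.79 = £189.80. Break-even units = £16,471,500 ÷ £189.80 = 86,783.46; break-even revenue = 86,783.46 × £439.59 = £38,149,139.54.
Actual sales revenue = 251,310 × £439.59 = £110,473,362.90.
Margin of safety = (£110,473,362.90 − £38,149,139.54) ÷ £110,473,362.90 = 65.5%.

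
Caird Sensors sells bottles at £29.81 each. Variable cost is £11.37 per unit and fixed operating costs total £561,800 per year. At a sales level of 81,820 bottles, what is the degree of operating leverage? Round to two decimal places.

Total contribution margin = 81,820 × £18.44 = £1,508,760.80.
Subtracting fixed costs: EBIT = £1,508,760.80 − £561,800 = £946,960.80.
Degree of operating leverage = £1,508,760.80 / £946,960.80 = 1.5933.

1.59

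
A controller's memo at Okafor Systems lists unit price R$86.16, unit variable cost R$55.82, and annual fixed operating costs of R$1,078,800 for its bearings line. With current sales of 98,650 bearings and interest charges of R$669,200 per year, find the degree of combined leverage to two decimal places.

2.40

Total contribution margin = 98,650 × R$30.34 = R$2,993,041.00.
Subtracting fixed costs: EBIT = R$2,993,041.00 − R$1,078,800 = R$1,914,241.00. Interest = R$669,200.00.
DOL = R$2,993,041.00 ÷ R$1,914,241.00 = 1.5636; DFL = R$1,914,241.00 ÷ R$1,245,041.00 = 1.5375.
DCL = DOL × DFL = 1.5636 × 1.5375 = 2.4040.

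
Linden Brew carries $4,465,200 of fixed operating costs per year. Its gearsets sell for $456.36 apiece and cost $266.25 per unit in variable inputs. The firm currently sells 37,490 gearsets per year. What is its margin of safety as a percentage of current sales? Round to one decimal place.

37.4%

Each unit contributes $456.36 − $266.25 = $190.11. Break-even units = $4,465,200 ÷ $190.11 = 23,487.45; break-even revenue = 23,487.45 × $456.36 = $10,718,734.80.
Current sales = 37,490 × $456.36 = $17,108,936.40.
Margin of safety = ($17,108,936.40 − $10,718,734.80) ÷ $17,108,936.40 = 37.4%.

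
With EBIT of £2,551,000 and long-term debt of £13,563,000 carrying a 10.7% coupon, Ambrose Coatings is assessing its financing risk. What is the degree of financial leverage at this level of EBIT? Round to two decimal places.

Interest = £1,451,241.00.
DFL = EBIT ÷ (EBIT − I) = £2,551,000 ÷ (£2,551,000 − £1,451,241.00) = £2,551,000 ÷ £1,099,759.00 = 2.3196.

2.32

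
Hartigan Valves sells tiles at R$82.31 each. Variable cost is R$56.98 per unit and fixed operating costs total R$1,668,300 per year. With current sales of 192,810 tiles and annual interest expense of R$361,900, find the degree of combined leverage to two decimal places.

1.71

At 192,810 units, contribution = 192,810 × R$25.33 = R$4,883,877.30.
Operating income = contribution − fixed costs = R$4,883,877.30 − R$1,668,300 = R$3,215,577.30. Interest = R$361,900.00.
DOL = R$4,883,877.30 ÷ R$3,215,577.30 = 1.5188; DFL = R$3,215,577.30 ÷ R$2,853,677.30 = 1.1268.
DCL = DOL × DFL = 1.5188 × 1.1268 = 1.7114.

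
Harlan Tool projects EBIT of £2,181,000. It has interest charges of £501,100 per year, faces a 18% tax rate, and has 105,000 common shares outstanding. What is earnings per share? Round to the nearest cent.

Pre-tax income = £2,181,000 − £501,100.00 = £1,679,900.00.
After tax at 18%: net income = £1,679,900.00 × 0.82 = £1,377,518.00.
EPS = £1,377,518.00 ÷ 105,000 = £13.12.

£13.12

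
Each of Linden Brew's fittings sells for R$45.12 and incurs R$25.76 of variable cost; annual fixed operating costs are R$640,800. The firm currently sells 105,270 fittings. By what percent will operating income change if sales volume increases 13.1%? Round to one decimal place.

At 105,270 units, contribution = 105,270 × R$19.36 = R$2,038,027.20.
Operating income = contribution − fixed costs = R$2,038,027.20 − R$640,800 = R$1,397,227.20.
DOL = contribution ÷ EBIT = R$2,038,027.20 ÷ R$1,397,227.20 = 1.4586.
Operating income changes by 1.4586 × +13.1% = +19.1%.

+19.1%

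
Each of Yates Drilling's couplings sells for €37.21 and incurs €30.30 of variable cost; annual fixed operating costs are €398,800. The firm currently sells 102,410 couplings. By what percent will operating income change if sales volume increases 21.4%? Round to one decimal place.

+49.0%

Total contribution margin = 102,410 × €6.91 = €707,653.10.
Operating income = contribution − fixed costs = €707,653.10 − €398,800 = €308,853.10.
So DOL = total CM / EBIT = €707,653.10 / €308,853.10 = 2.2912.
%ΔEBIT = DOL × %ΔSales = 2.2912 × +21.4% = +49.0%.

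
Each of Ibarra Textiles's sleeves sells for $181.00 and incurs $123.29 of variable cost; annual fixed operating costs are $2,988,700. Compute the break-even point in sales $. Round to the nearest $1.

Contribution margin per unit = $181.00 − $123.29 = $57.71, a CM ratio of $57.71 ÷ $181.00 = 0.3188.
Break-even revenue = fixed costs × price ÷ CM = $2,988,700 × $181.00 ÷ $57.71 = $9,373,674.

$9,373,674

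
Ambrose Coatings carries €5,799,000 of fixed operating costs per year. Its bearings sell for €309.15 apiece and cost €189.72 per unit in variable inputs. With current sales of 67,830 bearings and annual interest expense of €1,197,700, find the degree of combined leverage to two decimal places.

7.34

Contribution at this volume is 67,830 × €119.43 = €8,100,936.90.
Subtracting fixed costs: EBIT = €8,100,936.90 − €5,799,000 = €2,301,936.90. Interest = €1,197,700.00.
DOL = €8,100,936.90 ÷ €2,301,936.90 = 3.5192; DFL = €2,301,936.90 ÷ €1,104,236.90 = 2.0846.
Combined leverage = 3.5192 × 2.0846 = 7.3361.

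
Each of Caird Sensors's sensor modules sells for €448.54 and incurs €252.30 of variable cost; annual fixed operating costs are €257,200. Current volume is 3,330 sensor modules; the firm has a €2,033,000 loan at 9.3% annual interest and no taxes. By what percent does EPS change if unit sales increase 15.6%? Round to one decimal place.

Contribution at this volume is 3,330 × €196.24 = €653,479.20.
Operating income = contribution − fixed costs = €653,479.20 − €257,200 = €396,279.20.
Interest = €189,069.00, so EBIT − I = €207,210.20.
Degree of combined leverage = contribution ÷ (EBIT − I) = €653,479.20 ÷ €207,210.20 = 3.1537.
%ΔEPS = DCL × %ΔSales = 3.1537 × +15.6% = +49.2%.

+49.2%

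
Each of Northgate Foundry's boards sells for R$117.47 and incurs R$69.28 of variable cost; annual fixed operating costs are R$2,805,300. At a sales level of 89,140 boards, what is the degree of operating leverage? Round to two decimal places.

At 89,140 units, contribution = 89,140 × R$48.19 = R$4,295,656.60.
Subtracting fixed costs: EBIT = R$4,295,656.60 − R$2,805,300 = R$1,490,356.60.
So DOL = total CM / EBIT = R$4,295,656.60 / R$1,490,356.60 = 2.8823.

2.88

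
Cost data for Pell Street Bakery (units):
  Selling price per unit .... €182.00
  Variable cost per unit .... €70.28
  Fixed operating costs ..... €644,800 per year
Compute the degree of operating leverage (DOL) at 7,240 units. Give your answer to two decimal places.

At 7,240 units, contribution = 7,240 × €111.72 = €808,852.80.
EBIT = €808,852.80 − €644,800 = €164,052.80.
DOL = contribution ÷ EBIT = €808,852.80 ÷ €164,052.80 = 4.9304.

4.93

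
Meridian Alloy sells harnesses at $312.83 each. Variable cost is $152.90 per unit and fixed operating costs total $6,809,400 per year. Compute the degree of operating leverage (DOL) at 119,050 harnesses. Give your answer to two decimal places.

Contribution at this volume is 119,050 × $159.93 = $19,039,666.50.
EBIT = $19,039,666.50 − $6,809,400 = $12,230,266.50.
DOL = contribution ÷ EBIT = $19,039,666.50 ÷ $12,230,266.50 = 1.5568.

1.56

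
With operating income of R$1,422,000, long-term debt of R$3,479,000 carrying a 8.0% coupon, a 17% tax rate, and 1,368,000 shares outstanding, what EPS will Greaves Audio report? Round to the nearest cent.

R$0.69

Pre-tax income = R$1,422,000 − R$278,320.00 = R$1,143,680.00.
After tax at 17%: net income = R$1,143,680.00 × 0.83 = R$949,254.40.
Per share: R$949,254.40 / 1,368,000 shares = R$0.69.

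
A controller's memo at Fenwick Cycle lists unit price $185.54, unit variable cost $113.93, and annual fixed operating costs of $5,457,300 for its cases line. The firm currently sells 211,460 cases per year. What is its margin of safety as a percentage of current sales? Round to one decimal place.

Each unit contributes $185.54 − $113.93 = $71.61. Break-even units = $5,457,300 ÷ $71.61 = 76,208.63; break-even revenue = 76,208.63 × $185.54 = $14,139,749.22.
Actual sales revenue = 211,460 × $185.54 = $39,234,288.40.
Margin of safety = ($39,234,288.40 − $14,139,749.22) ÷ $39,234,288.40 = 64.0%.

64.0%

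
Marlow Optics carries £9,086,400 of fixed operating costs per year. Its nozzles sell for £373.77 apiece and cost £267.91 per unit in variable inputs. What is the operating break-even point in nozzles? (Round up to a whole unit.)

Contribution margin per unit = £373.77 − £267.91 = £105.86.
Break-even volume = fixed costs ÷ CM per unit = £9,086,400 ÷ £105.86 = 85,834.12, so 85,835 nozzles.

85,835 nozzles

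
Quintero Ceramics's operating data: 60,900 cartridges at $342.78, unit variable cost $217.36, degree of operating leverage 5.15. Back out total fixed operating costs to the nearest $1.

At 60,900 units, contribution = 60,900 × $125.42 = $7,638,078.00.
DOL = contribution / EBIT, so EBIT = $7,638,078.00 / 5.15 = $1,483,121.94.
And FC = contribution − EBIT = $7,638,078.00 − $1,483,121.94 = $6,154,956.

$6,154,956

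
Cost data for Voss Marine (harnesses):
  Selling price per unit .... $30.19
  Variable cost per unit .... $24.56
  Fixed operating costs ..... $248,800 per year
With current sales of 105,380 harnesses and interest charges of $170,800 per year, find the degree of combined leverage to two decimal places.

3.42

At 105,380 units, contribution = 105,380 × $5.63 = $593,289.40.
Operating income = contribution − fixed costs = $593,289.40 − $248,800 = $344,489.40. Interest = $170,800.00.
DOL = $593,289.40 ÷ $344,489.40 = 1.7222; DFL = $344,489.40 ÷ $173,689.40 = 1.9834.
DCL = DOL × DFL = 1.7222 × 1.9834 = 3.4158.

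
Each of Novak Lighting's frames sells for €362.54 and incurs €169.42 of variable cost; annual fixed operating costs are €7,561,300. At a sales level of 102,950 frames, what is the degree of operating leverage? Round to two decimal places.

1.61

At 102,950 units, contribution = 102,950 × €193.12 = €19,881,704.00.
EBIT = €19,881,704.00 − €7,561,300 = €12,320,404.00.
Degree of operating leverage = €19,881,704.00 / €12,320,404.00 = 1.6137.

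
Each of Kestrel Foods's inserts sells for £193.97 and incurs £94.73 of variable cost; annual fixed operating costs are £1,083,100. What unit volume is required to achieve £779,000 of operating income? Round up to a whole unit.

Unit CM = price − variable cost = £193.97 − £94.73 = £99.24.
Need Q such that Q × £99.24 − £1,083,100 = £779,000, i.e. Q = £1,862,100 / £99.24 = 18,763.60 → 18,764.

18,764 inserts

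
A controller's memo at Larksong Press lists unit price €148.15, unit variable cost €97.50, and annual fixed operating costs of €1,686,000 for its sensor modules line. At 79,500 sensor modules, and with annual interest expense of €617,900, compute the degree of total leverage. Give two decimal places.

2.34

Total contribution margin = 79,500 × €50.65 = €4,026,675.00.
Subtracting fixed costs: EBIT = €4,026,675.00 − €1,686,000 = €2,340,675.00. Interest = €617,900.00.
DOL = €4,026,675.00 ÷ €2,340,675.00 = 1.7203; DFL = €2,340,675.00 ÷ €1,722,775.00 = 1.3587.
Combined leverage = 1.7203 × 1.3587 = 2.3374.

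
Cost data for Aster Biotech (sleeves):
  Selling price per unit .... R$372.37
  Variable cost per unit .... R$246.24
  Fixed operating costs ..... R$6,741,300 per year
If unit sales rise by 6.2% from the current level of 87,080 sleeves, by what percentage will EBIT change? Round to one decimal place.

+16.1%

Contribution at this volume is 87,080 × R$126.13 = R$10,983,400.40.
Subtracting fixed costs: EBIT = R$10,983,400.40 − R$6,741,300 = R$4,242,100.40.
DOL = contribution ÷ EBIT = R$10,983,400.40 ÷ R$4,242,100.40 = 2.5891.
Operating income changes by 2.5891 × +6.2% = +16.1%.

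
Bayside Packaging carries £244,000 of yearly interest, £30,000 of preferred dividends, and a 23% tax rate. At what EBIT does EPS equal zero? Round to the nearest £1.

£282,961

Grossing the preferred dividend up to pre-tax terms: £30,000 / (1 − 0.23) = £38,961.04.
EPS = 0 when EBIT covers interest plus the pre-tax preferred burden: £244,000 + £38,961.04 = £282,961.04.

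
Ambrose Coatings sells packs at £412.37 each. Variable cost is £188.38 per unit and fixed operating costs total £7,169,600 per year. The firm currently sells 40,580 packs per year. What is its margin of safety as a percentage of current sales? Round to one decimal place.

Contribution margin per unit = £412.37 − £188.38 = £223.99. Break-even units = £7,169,600 ÷ £223.99 = 32,008.57; break-even revenue = 32,008.57 × £412.37 = £13,199,374.76.
Actual sales revenue = 40,580 × £412.37 = £16,733,974.60.
Margin of safety = (£16,733,974.60 − £13,199,374.76) ÷ £16,733,974.60 = 21.1%.

21.1%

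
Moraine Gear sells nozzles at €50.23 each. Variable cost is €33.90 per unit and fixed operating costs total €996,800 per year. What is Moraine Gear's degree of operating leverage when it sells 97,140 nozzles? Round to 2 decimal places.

2.69

Contribution at this volume is 97,140 × €16.33 = €1,586,296.20.
Operating income = contribution − fixed costs = €1,586,296.20 − €996,800 = €589,496.20.
Degree of operating leverage = €1,586,296.20 / €589,496.20 = 2.6909.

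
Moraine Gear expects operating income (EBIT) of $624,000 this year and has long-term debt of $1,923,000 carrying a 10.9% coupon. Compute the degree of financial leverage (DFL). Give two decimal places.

Annual interest charges come to $209,607.00.
DFL = EBIT ÷ (EBIT − I) = $624,000 ÷ ($624,000 − $209,607.00) = $624,000 ÷ $414,393.00 = 1.5058.

1.51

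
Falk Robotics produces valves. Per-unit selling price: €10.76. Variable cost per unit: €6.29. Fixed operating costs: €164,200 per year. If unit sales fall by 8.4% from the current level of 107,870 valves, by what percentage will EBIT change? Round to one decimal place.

-12.7%

Total contribution margin = 107,870 × €4.47 = €482,178.90.
Operating income = contribution − fixed costs = €482,178.90 − €164,200 = €317,978.90.
So DOL = total CM / EBIT = €482,178.90 / €317,978.90 = 1.5164.
So EBIT moves 1.5164 × (-8.4%) = -12.7%.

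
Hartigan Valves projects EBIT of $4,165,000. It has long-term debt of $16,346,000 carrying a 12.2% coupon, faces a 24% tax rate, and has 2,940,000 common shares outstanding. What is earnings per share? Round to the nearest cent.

Interest = $1,994,212.00, so EBT = $4,165,000 − $1,994,212.00 = $2,170,788.00.
Net income = $2,170,788.00 × (1 − 0.24) = $1,649,798.88.
Per share: $1,649,798.88 / 2,940,000 shares = $0.56.

$0.56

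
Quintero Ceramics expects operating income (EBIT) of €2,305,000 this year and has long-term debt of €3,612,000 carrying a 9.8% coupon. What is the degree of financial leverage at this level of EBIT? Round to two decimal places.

1.18

Interest = €353,976.00.
DFL = EBIT ÷ (EBIT − I) = €2,305,000 ÷ (€2,305,000 − €353,976.00) = €2,305,000 ÷ €1,951,024.00 = 1.1814.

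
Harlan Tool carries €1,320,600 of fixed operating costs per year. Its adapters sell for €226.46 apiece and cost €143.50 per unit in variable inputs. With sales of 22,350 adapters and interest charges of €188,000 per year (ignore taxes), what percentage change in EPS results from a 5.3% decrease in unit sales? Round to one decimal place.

Total contribution margin = 22,350 × €82.96 = €1,854,156.00.
Operating income = contribution − fixed costs = €1,854,156.00 − €1,320,600 = €533,556.00.
Interest = €188,000.00, so EBIT − I = €345,556.00.
DCL = total CM / (EBIT − I) = €1,854,156.00 / €345,556.00 = 5.3657.
EPS therefore changes by 5.3657 × (-5.3%) = -28.4%.

-28.4%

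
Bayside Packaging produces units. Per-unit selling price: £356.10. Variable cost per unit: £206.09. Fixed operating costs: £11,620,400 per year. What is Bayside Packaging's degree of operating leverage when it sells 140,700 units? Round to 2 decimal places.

2.23

Total contribution margin = 140,700 × £150.01 = £21,106,407.00.
EBIT = £21,106,407.00 − £11,620,400 = £9,486,007.00.
So DOL = total CM / EBIT = £21,106,407.00 / £9,486,007.00 = 2.2250.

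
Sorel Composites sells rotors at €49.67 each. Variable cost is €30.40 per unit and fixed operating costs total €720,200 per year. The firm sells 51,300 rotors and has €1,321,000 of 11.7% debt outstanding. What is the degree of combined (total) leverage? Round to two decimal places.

8.69

Total contribution margin = 51,300 × €19.27 = €988,551.00.
Subtracting fixed costs: EBIT = €988,551.00 − €720,200 = €268,351.00. Interest = €154,557.00.
DOL = €988,551.00 ÷ €268,351.00 = 3.6838; DFL = €268,351.00 ÷ €113,794.00 = 2.3582.
DCL = DOL × DFL = 3.6838 × 2.3582 = 8.6871.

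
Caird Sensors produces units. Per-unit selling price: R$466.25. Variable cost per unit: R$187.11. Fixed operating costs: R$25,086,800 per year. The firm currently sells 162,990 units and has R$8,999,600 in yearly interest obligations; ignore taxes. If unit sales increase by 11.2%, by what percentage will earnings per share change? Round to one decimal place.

+44.7%

At 162,990 units, contribution = 162,990 × R$279.14 = R$45,497,028.60.
Operating income = contribution − fixed costs = R$45,497,028.60 − R$25,086,800 = R$20,410,228.60.
After interest of R$8,999,600.00, pre-tax earnings = R$11,410,628.60.
DCL = total CM / (EBIT − I) = R$45,497,028.60 / R$11,410,628.60 = 3.9872.
%ΔEPS = DCL × %ΔSales = 3.9872 × +11.2% = +44.7%.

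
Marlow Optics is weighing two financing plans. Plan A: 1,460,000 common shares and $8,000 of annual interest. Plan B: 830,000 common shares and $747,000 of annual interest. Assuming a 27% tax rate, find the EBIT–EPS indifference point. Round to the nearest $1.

$1,720,603

At indifference, (EBIT − 8,000)(1 − t)/1,460,000 = (EBIT − 747,000)(1 − t)/830,000.
The (1 − t) factor cancels: (EBIT − 8,000) × 830,000 = (EBIT − 747,000) × 1,460,000.
EBIT × (1,460,000 − 830,000) = 747,000 × 1,460,000 − 8,000 × 830,000 = 1,083,980,000,000, so EBIT = 1,083,980,000,000 ÷ 630,000 = 1,720,603.17.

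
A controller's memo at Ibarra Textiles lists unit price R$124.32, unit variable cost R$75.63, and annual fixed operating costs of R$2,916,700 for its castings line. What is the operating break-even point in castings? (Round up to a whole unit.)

Contribution margin per unit = R$124.32 − R$75.63 = R$48.69.
Break-even Q = R$2,916,700 / R$48.69 = 59,903.47 → 59,904 castings.

59,904 castings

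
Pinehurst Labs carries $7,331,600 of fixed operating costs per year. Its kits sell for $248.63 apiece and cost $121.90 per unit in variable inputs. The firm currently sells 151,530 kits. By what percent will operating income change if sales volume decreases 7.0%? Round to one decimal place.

Total contribution margin = 151,530 × $126.73 = $19,203,396.90.
EBIT = $19,203,396.90 − $7,331,600 = $11,871,796.90.
So DOL = total CM / EBIT = $19,203,396.90 / $11,871,796.90 = 1.6176.
%ΔEBIT = DOL × %ΔSales = 1.6176 × -7.0% = -11.3%.

-11.3%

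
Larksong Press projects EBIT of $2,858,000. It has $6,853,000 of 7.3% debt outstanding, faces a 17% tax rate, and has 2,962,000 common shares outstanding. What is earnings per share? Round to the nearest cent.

$0.66

Interest = $500,269.00, so EBT = $2,858,000 − $500,269.00 = $2,357,731.00.
After tax at 17%: net income = $2,357,731.00 × 0.83 = $1,956,916.73.
EPS = $1,956,916.73 ÷ 2,962,000 = $0.66.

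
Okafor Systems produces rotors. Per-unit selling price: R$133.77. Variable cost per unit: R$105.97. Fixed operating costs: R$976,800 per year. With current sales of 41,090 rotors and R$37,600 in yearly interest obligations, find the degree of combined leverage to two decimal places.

Contribution at this volume is 41,090 × R$27.80 = R$1,142,302.00.
EBIT = R$1,142,302.00 − R$976,800 = R$165,502.00. Interest = R$37,600.00.
DOL = R$1,142,302.00 ÷ R$165,502.00 = 6.9020; DFL = R$165,502.00 ÷ R$127,902.00 = 1.2940.
DCL = DOL × DFL = 6.9020 × 1.2940 = 8.9312.

8.93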